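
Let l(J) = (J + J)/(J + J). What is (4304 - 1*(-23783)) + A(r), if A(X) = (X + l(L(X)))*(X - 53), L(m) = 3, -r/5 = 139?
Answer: 547199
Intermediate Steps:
r = -695 (r = -5*139 = -695)
l(J) = 1 (l(J) = (2*J)/((2*J)) = (2*J)*(1/(2*J)) = 1)
A(X) = (1 + X)*(-53 + X) (A(X) = (X + 1)*(X - 53) = (1 + X)*(-53 + X))
(4304 - 1*(-23783)) + A(r) = (4304 - 1*(-23783)) + (-53 + (-695)² - 52*(-695)) = (4304 + 23783) + (-53 + 483025 + 36140) = 28087 + 519112 = 547199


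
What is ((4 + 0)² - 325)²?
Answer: 95481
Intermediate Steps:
((4 + 0)² - 325)² = (4² - 325)² = (16 - 325)² = (-309)² = 95481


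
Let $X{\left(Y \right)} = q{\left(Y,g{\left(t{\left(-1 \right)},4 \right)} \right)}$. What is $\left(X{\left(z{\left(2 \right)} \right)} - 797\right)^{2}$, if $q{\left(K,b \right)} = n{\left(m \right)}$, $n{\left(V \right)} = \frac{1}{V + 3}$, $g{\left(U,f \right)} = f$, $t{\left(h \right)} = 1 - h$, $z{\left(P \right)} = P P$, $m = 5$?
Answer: $\frac{40640625}{64} \approx 6.3501 \cdot 10^{5}$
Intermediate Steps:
$z{\left(P \right)} = P^{2}$
$n{\left(V \right)} = \frac{1}{3 + V}$
$q{\left(K,b \right)} = \frac{1}{8}$ ($q{\left(K,b \right)} = \frac{1}{3 + 5} = \frac{1}{8}$)
$X{\left(Y \right)} = \frac{1}{8}$
$\left(X{\left(z{\left(2 \right)} \right)} - 797\right)^{2} = \left(\frac{1}{8} - 797\right)^{2} = \left(- \frac{6375}{8}\right)^{2} = \frac{40640625}{64}$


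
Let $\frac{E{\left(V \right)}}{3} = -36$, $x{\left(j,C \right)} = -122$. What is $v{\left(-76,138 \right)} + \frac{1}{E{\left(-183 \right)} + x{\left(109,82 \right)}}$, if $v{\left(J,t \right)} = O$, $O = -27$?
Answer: $- \frac{6211}{230} \approx -27.004$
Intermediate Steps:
$v{\left(J,t \right)} = -27$
$E{\left(V \right)} = -108$ ($E{\left(V \right)} = 3 \left(-36\right) = -108$)
$v{\left(-76,138 \right)} + \frac{1}{E{\left(-183 \right)} + x{\left(109,82 \right)}} = -27 + \frac{1}{-108 - 122} = -27 + \frac{1}{-230} = -27 - \frac{1}{230} = - \frac{6211}{230}$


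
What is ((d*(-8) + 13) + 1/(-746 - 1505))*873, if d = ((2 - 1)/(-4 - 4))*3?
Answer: 31441095/2251 ≈ 13968.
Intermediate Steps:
d = -3/8 (d = (1/(-8))*3 = (1*(-⅛))*3 = -⅛*3 = -3/8 ≈ -0.37500)
((d*(-8) + 13) + 1/(-746 - 1505))*873 = ((-3/8*(-8) + 13) + 1/(-746 - 1505))*873 = ((3 + 13) + 1/(-2251))*873 = (16 - 1/2251)*873 = (36015/2251)*873 = 31441095/2251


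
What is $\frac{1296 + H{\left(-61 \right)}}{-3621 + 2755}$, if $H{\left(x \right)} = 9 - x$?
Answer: $- \frac{683}{433} \approx -1.5774$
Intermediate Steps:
$\frac{1296 + H{\left(-61 \right)}}{-3621 + 2755} = \frac{1296 + \left(9 - -61\right)}{-3621 + 2755} = \frac{1296 + \left(9 + 61\right)}{-866} = \left(1296 + 70\right) \left(- \frac{1}{866}\right) = 1366 \left(- \frac{1}{866}\right) = - \frac{683}{433}$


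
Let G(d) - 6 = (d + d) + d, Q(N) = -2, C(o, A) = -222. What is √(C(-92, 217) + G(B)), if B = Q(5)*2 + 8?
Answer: 2*I*√51 ≈ 14.283*I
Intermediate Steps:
B = 4 (B = -2*2 + 8 = -4 + 8 = 4)
G(d) = 6 + 3*d (G(d) = 6 + ((d + d) + d) = 6 + (2*d + d) = 6 + 3*d)
√(C(-92, 217) + G(B)) = √(-222 + (6 + 3*4)) = √(-222 + (6 + 12)) = √(-222 + 18) = √(-204) = 2*I*√51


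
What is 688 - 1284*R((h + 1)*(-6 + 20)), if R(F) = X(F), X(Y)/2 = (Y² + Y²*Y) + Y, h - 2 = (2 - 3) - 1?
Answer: -7585184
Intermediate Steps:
h = 0 (h = 2 + ((2 - 3) - 1) = 2 + (-1 - 1) = 2 - 2 = 0)
X(Y) = 2*Y + 2*Y² + 2*Y³ (X(Y) = 2*((Y² + Y²*Y) + Y) = 2*((Y² + Y³) + Y) = 2*(Y + Y² + Y³) = 2*Y + 2*Y² + 2*Y³)
R(F) = 2*F*(1 + F + F²)
688 - 1284*R((h + 1)*(-6 + 20)) = 688 - 2568*(0 + 1)*(-6 + 20)*(1 + (0 + 1)*(-6 + 20) + ((0 + 1)*(-6 + 20))²) = 688 - 2568*1*14*(1 + 1*14 + (1*14)²) = 688 - 2568*14*(1 + 14 + 14²) = 688 - 2568*14*(1 + 14 + 196) = 688 - 2568*14*211 = 688 - 1284*5908 = 688 - 7585872 = -7585184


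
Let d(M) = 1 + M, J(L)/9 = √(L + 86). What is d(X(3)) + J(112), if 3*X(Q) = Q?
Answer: 2 + 27*√22 ≈ 128.64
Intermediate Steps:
J(L) = 9*√(86 + L) (J(L) = 9*√(L + 86) = 9*√(86 + L))
X(Q) = Q/3
d(X(3)) + J(112) = (1 + (⅓)*3) + 9*√(86 + 112) = (1 + 1) + 9*√198 = 2 + 9*(3*√22) = 2 + 27*√22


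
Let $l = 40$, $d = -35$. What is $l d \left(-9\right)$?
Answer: $12600$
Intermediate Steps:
$l d \left(-9\right) = 40 \left(-35\right) \left(-9\right) = \left(-1400\right) \left(-9\right) = 12600$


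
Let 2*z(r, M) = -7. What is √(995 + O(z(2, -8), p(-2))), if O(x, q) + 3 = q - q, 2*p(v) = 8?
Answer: 4*√62 ≈ 31.496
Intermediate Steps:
z(r, M) = -7/2 (z(r, M) = (½)*(-7) = -7/2)
p(v) = 4 (p(v) = (½)*8 = 4)
O(x, q) = -3 (O(x, q) = -3 + (q - q) = -3 + 0 = -3)
√(995 + O(z(2, -8), p(-2))) = √(995 - 3) = √992 = 4*√62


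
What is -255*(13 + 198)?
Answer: -53805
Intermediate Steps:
-255*(13 + 198) = -255*211 = -53805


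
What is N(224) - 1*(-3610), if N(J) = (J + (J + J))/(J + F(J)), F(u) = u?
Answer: 7223/2 ≈ 3611.5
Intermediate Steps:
N(J) = 3/2 (N(J) = (J + (J + J))/(J + J) = (J + 2*J)/((2*J)) = (3*J)*(1/(2*J)) = 3/2)
N(224) - 1*(-3610) = 3/2 - 1*(-3610) = 3/2 + 3610 = 7223/2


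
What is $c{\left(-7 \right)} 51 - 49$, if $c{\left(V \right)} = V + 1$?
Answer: $-355$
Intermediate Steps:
$c{\left(V \right)} = 1 + V$
$c{\left(-7 \right)} 51 - 49 = \left(1 - 7\right) 51 - 49 = \left(-6\right) 51 - 49 = -306 - 49 = -355$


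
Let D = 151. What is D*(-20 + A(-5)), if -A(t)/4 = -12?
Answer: 4228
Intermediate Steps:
A(t) = 48 (A(t) = -4*(-12) = 48)
D*(-20 + A(-5)) = 151*(-20 + 48) = 151*28 = 4228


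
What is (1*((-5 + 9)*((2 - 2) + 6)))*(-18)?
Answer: -432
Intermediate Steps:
(1*((-5 + 9)*((2 - 2) + 6)))*(-18) = (1*(4*(0 + 6)))*(-18) = (1*(4*6))*(-18) = (1*24)*(-18) = 24*(-18) = -432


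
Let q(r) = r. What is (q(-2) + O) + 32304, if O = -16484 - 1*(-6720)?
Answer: 22538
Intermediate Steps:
O = -9764 (O = -16484 + 6720 = -9764)
(q(-2) + O) + 32304 = (-2 - 9764) + 32304 = -9766 + 32304 = 22538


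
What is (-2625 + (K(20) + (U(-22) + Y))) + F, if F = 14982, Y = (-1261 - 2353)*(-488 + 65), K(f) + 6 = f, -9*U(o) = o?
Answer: 13869859/9 ≈ 1.5411e+6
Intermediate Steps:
U(o) = -o/9
K(f) = -6 + f
Y = 1528722 (Y = -3614*(-423) = 1528722)
(-2625 + (K(20) + (U(-22) + Y))) + F = (-2625 + ((-6 + 20) + (-1/9*(-22) + 1528722))) + 14982 = (-2625 + (14 + (22/9 + 1528722))) + 14982 = (-2625 + (14 + 13758520/9)) + 14982 = (-2625 + 13758646/9) + 14982 = 13735021/9 + 14982 = 13869859/9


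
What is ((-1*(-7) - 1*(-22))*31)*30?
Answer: 26970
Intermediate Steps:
((-1*(-7) - 1*(-22))*31)*30 = ((7 + 22)*31)*30 = (29*31)*30 = 899*30 = 26970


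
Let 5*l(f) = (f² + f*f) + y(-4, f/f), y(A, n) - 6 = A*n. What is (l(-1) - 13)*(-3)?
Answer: 183/5 ≈ 36.600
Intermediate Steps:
y(A, n) = 6 + A*n
l(f) = ⅖ + 2*f²/5 (l(f) = ((f² + f*f) + (6 - 4*f/f))/5 = ((f² + f²) + (6 - 4*1))/5 = (2*f² + (6 - 4))/5 = (2*f² + 2)/5 = (2 + 2*f²)/5 = ⅖ + 2*f²/5)
(l(-1) - 13)*(-3) = ((⅖ + (⅖)*(-1)²) - 13)*(-3) = ((⅖ + (⅖)*1) - 13)*(-3) = ((⅖ + ⅖) - 13)*(-3) = (⅘ - 13)*(-3) = -61/5*(-3) = 183/5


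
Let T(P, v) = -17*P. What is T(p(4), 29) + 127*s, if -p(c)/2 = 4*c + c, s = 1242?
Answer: 158414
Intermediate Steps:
p(c) = -10*c (p(c) = -2*(4*c + c) = -10*c)
T(p(4), 29) + 127*s = -(-170)*4 + 127*1242 = -17*(-40) + 157734 = 680 + 157734 = 158414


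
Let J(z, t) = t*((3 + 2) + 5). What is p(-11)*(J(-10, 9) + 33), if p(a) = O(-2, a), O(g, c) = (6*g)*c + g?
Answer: 15990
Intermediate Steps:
O(g, c) = g + 6*c*g (O(g, c) = 6*c*g + g = g + 6*c*g)
p(a) = -2 - 12*a (p(a) = -2*(1 + 6*a) = -2 - 12*a)
J(z, t) = 10*t (J(z, t) = t*(5 + 5) = t*10 = 10*t)
p(-11)*(J(-10, 9) + 33) = (-2 - 12*(-11))*(10*9 + 33) = (-2 + 132)*(90 + 33) = 130*123 = 15990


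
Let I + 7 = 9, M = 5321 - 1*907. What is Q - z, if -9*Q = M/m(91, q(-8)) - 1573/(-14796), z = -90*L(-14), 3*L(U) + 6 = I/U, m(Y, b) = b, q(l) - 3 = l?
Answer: -401796047/4660740 ≈ -86.209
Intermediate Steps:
M = 4414 (M = 5321 - 907 = 4414)
q(l) = 3 + l
I = 2 (I = -7 + 9 = 2)
L(U) = -2 + 2/(3*U) (L(U) = -2 + (2/U)/3 = -2 + 2/(3*U))
z = 1290/7 (z = -90*(-2 + (⅔)/(-14)) = -90*(-2 + (⅔)*(-1/14)) = -90*(-2 - 1/21) = -90*(-43/21) = 1290/7 ≈ 184.29)
Q = 65301679/665820 (Q = -(4414/(3 - 8) - 1573/(-14796))/9 = -(4414/(-5) - 1573*(-1/14796))/9 = -(4414*(-⅕) + 1573/14796)/9 = -(-4414/5 + 1573/14796)/9 = -⅑*(-65301679/73980) = 65301679/665820 ≈ 98.077)
Q - z = 65301679/665820 - 1*1290/7 = 65301679/665820 - 1290/7 = -401796047/4660740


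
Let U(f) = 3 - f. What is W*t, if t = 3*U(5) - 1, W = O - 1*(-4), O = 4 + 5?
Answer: -91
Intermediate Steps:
O = 9
W = 13 (W = 9 - 1*(-4) = 9 + 4 = 13)
t = -7 (t = 3*(3 - 1*5) - 1 = 3*(3 - 5) - 1 = 3*(-2) - 1 = -6 - 1 = -7)
W*t = 13*(-7) = -91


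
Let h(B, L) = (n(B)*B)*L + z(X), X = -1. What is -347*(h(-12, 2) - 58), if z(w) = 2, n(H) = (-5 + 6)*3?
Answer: 44416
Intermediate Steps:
n(H) = 3 (n(H) = 1*3 = 3)
h(B, L) = 2 + 3*B*L (h(B, L) = (3*B)*L + 2 = 3*B*L + 2 = 2 + 3*B*L)
-347*(h(-12, 2) - 58) = -347*((2 + 3*(-12)*2) - 58) = -347*((2 - 72) - 58) = -347*(-70 - 58) = -347*(-128) = 44416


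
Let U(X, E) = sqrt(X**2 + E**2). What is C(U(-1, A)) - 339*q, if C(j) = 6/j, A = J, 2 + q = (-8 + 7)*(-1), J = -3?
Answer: 339 + 3*sqrt(10)/5 ≈ 340.90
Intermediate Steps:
q = -1 (q = -2 + (-8 + 7)*(-1) = -2 - 1*(-1) = -2 + 1 = -1)
A = -3
U(X, E) = sqrt(E**2 + X**2)
C(U(-1, A)) - 339*q = 6/(sqrt((-3)**2 + (-1)**2)) - 339*(-1) = 6/(sqrt(9 + 1)) + 339 = 6/(sqrt(10)) + 339 = 6*(sqrt(10)/10) + 339 = 3*sqrt(10)/5 + 339 = 339 + 3*sqrt(10)/5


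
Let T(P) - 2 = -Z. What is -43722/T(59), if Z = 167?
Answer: 14574/55 ≈ 264.98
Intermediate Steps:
T(P) = -165 (T(P) = 2 - 1*167 = 2 - 167 = -165)
-43722/T(59) = -43722/(-165) = -43722*(-1/165) = 14574/55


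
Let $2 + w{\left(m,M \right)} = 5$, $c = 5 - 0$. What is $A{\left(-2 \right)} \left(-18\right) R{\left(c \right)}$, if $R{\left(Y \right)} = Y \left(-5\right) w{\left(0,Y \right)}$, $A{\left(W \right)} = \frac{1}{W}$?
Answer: $-675$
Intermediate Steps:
$c = 5$ ($c = 5 + 0 = 5$)
$w{\left(m,M \right)} = 3$ ($w{\left(m,M \right)} = -2 + 5 = 3$)
$R{\left(Y \right)} = - 15 Y$ ($R{\left(Y \right)} = Y \left(-5\right) 3 = - 5 Y 3 = - 15 Y$)
$A{\left(-2 \right)} \left(-18\right) R{\left(c \right)} = \frac{1}{-2} \left(-18\right) \left(\left(-15\right) 5\right) = \left(- \frac{1}{2}\right) \left(-18\right) \left(-75\right) = 9 \left(-75\right) = -675$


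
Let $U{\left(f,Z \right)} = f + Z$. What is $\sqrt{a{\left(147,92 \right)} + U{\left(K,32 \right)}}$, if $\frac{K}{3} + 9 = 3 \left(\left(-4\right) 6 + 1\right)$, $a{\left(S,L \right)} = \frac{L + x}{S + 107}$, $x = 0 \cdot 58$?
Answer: $\frac{2 i \sqrt{813054}}{127} \approx 14.2 i$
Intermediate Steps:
$x = 0$
$a{\left(S,L \right)} = \frac{L}{107 + S}$ ($a{\left(S,L \right)} = \frac{L + 0}{S + 107} = \frac{L}{107 + S}$)
$K = -234$ ($K = -27 + 3 \cdot 3 \left(\left(-4\right) 6 + 1\right) = -27 + 3 \cdot 3 \left(-24 + 1\right) = -27 + 3 \cdot 3 \left(-23\right) = -27 + 3 \left(-69\right) = -27 - 207 = -234$)
$U{\left(f,Z \right)} = Z + f$
$\sqrt{a{\left(147,92 \right)} + U{\left(K,32 \right)}} = \sqrt{\frac{92}{107 + 147} + \left(32 - 234\right)} = \sqrt{\frac{92}{254} - 202} = \sqrt{92 \cdot \frac{1}{254} - 202} = \sqrt{\frac{46}{127} - 202} = \sqrt{- \frac{25608}{127}} = \frac{2 i \sqrt{813054}}{127}$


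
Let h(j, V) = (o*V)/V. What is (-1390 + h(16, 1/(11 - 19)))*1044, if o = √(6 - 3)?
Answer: -1451160 + 1044*√3 ≈ -1.4494e+6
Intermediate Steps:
o = √3 ≈ 1.7320
h(j, V) = √3 (h(j, V) = (√3*V)/V = (V*√3)/V = √3)
(-1390 + h(16, 1/(11 - 19)))*1044 = (-1390 + √3)*1044 = -1451160 + 1044*√3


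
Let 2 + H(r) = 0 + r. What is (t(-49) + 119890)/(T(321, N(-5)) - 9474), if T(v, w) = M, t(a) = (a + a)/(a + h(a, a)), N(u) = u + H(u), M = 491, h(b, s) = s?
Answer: -119891/8983 ≈ -13.346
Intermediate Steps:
H(r) = -2 + r (H(r) = -2 + (0 + r) = -2 + r)
N(u) = -2 + 2*u (N(u) = u + (-2 + u) = -2 + 2*u)
t(a) = 1 (t(a) = (a + a)/(a + a) = (2*a)/((2*a)) = (2*a)*(1/(2*a)) = 1)
T(v, w) = 491
(t(-49) + 119890)/(T(321, N(-5)) - 9474) = (1 + 119890)/(491 - 9474) = 119891/(-8983) = 119891*(-1/8983) = -119891/8983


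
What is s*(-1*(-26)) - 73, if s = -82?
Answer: -2205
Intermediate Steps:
s*(-1*(-26)) - 73 = -(-82)*(-26) - 73 = -82*26 - 73 = -2132 - 73 = -2205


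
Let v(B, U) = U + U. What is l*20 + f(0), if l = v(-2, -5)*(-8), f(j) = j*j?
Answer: 1600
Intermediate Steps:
v(B, U) = 2*U
f(j) = j**2
l = 80 (l = (2*(-5))*(-8) = -10*(-8) = 80)
l*20 + f(0) = 80*20 + 0**2 = 1600 + 0 = 1600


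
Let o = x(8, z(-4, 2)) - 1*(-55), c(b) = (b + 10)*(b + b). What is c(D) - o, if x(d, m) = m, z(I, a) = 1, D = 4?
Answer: 56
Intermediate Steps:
c(b) = 2*b*(10 + b) (c(b) = (10 + b)*(2*b) = 2*b*(10 + b))
o = 56 (o = 1 - 1*(-55) = 1 + 55 = 56)
c(D) - o = 2*4*(10 + 4) - 1*56 = 2*4*14 - 56 = 112 - 56 = 56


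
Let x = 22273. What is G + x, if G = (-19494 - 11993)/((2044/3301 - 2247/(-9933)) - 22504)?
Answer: 782629236664280/35135817973 ≈ 22274.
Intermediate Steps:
G = 49162951651/35135817973 (G = -31487/((2044*(1/3301) - 2247*(-1/9933)) - 22504) = -31487/((2044/3301 + 107/473) - 22504) = -31487/(1320019/1561373 - 22504) = -31487/(-35135817973/1561373) = -31487*(-1561373/35135817973) = 49162951651/35135817973 ≈ 1.3992)
G + x = 49162951651/35135817973 + 22273 = 782629236664280/35135817973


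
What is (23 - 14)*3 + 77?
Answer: 104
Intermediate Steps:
(23 - 14)*3 + 77 = 9*3 + 77 = 27 + 77 = 104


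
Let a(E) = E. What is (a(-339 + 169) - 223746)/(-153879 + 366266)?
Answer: -31988/30341 ≈ -1.0543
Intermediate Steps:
(a(-339 + 169) - 223746)/(-153879 + 366266) = ((-339 + 169) - 223746)/(-153879 + 366266) = (-170 - 223746)/212387 = -223916*1/212387 = -31988/30341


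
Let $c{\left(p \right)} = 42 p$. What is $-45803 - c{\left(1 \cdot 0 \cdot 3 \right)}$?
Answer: $-45803$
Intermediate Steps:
$-45803 - c{\left(1 \cdot 0 \cdot 3 \right)} = -45803 - 42 \cdot 1 \cdot 0 \cdot 3 = -45803 - 42 \cdot 0 \cdot 3 = -45803 - 42 \cdot 0 = -45803 - 0 = -45803 + 0 = -45803$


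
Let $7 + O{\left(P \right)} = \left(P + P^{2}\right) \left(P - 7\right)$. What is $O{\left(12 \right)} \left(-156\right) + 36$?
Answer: $-120552$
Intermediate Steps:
$O{\left(P \right)} = -7 + \left(-7 + P\right) \left(P + P^{2}\right)$ ($O{\left(P \right)} = -7 + \left(P + P^{2}\right) \left(P - 7\right) = -7 + \left(P + P^{2}\right) \left(-7 + P\right) = -7 + \left(-7 + P\right) \left(P + P^{2}\right)$)
$O{\left(12 \right)} \left(-156\right) + 36 = \left(-7 + 12^{3} - 84 - 6 \cdot 12^{2}\right) \left(-156\right) + 36 = \left(-7 + 1728 - 84 - 864\right) \left(-156\right) + 36 = 773 \left(-156\right) + 36 = -120588 + 36 = -120552$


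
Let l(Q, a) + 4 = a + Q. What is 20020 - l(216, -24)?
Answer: 19832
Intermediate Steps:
l(Q, a) = -4 + Q + a (l(Q, a) = -4 + (a + Q) = -4 + (Q + a) = -4 + Q + a)
20020 - l(216, -24) = 20020 - (-4 + 216 - 24) = 20020 - 1*188 = 20020 - 188 = 19832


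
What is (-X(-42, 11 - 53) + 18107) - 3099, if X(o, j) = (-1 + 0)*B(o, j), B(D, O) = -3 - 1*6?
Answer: 14999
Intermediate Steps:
B(D, O) = -9 (B(D, O) = -3 - 6 = -9)
X(o, j) = 9 (X(o, j) = (-1 + 0)*(-9) = -1*(-9) = 9)
(-X(-42, 11 - 53) + 18107) - 3099 = (-1*9 + 18107) - 3099 = (-9 + 18107) - 3099 = 18098 - 3099 = 14999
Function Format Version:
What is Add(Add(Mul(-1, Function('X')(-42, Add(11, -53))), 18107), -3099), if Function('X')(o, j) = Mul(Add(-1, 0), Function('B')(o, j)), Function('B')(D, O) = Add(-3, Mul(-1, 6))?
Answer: 14999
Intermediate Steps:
Function('B')(D, O) = -9 (Function('B')(D, O) = Add(-3, -6) = -9)
Function('X')(o, j) = 9 (Function('X')(o, j) = Mul(Add(-1, 0), -9) = Mul(-1, -9) = 9)
Add(Add(Mul(-1, Function('X')(-42, Add(11, -53))), 18107), -3099) = Add(Add(Mul(-1, 9), 18107), -3099) = Add(Add(-9, 18107), -3099) = Add(18098, -3099) = 14999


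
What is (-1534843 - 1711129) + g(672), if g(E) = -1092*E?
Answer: -3979796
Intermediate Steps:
(-1534843 - 1711129) + g(672) = (-1534843 - 1711129) - 1092*672 = -3245972 - 733824 = -3979796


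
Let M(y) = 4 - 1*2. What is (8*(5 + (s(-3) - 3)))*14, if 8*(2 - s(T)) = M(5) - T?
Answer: 378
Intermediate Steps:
M(y) = 2 (M(y) = 4 - 2 = 2)
s(T) = 7/4 + T/8 (s(T) = 2 - (2 - T)/8 = 2 + (-¼ + T/8) = 7/4 + T/8)
(8*(5 + (s(-3) - 3)))*14 = (8*(5 + ((7/4 + (⅛)*(-3)) - 3)))*14 = (8*(5 + ((7/4 - 3/8) - 3)))*14 = (8*(5 + (11/8 - 3)))*14 = (8*(5 - 13/8))*14 = (8*(27/8))*14 = 27*14 = 378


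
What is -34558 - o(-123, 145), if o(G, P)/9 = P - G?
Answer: -36970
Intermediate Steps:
o(G, P) = -9*G + 9*P (o(G, P) = 9*(P - G) = -9*G + 9*P)
-34558 - o(-123, 145) = -34558 - (-9*(-123) + 9*145) = -34558 - (1107 + 1305) = -34558 - 1*2412 = -34558 - 2412 = -36970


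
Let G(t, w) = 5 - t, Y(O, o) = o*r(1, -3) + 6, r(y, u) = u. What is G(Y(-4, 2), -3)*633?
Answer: 3165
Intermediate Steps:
Y(O, o) = 6 - 3*o (Y(O, o) = o*(-3) + 6 = -3*o + 6 = 6 - 3*o)
G(Y(-4, 2), -3)*633 = (5 - (6 - 3*2))*633 = (5 - (6 - 6))*633 = (5 - 1*0)*633 = (5 + 0)*633 = 5*633 = 3165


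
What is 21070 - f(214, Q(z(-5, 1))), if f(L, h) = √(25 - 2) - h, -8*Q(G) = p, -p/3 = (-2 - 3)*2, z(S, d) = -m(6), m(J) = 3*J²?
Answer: 84265/4 - √23 ≈ 21061.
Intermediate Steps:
z(S, d) = -108 (z(S, d) = -3*6² = -3*36 = -1*108 = -108)
p = 30 (p = -3*(-2 - 3)*2 = -(-15)*2 = -3*(-10) = 30)
Q(G) = -15/4 (Q(G) = -⅛*30 = -15/4)
f(L, h) = √23 - h
21070 - f(214, Q(z(-5, 1))) = 21070 - (√23 - 1*(-15/4)) = 21070 - (√23 + 15/4) = 21070 - (15/4 + √23) = 21070 + (-15/4 - √23) = 84265/4 - √23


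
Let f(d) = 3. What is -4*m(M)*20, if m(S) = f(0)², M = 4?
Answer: -720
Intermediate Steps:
m(S) = 9 (m(S) = 3² = 9)
-4*m(M)*20 = -4*9*20 = -36*20 = -720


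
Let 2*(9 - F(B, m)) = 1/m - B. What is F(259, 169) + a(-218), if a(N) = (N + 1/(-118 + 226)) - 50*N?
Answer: 197495881/18252 ≈ 10821.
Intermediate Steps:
a(N) = 1/108 - 49*N (a(N) = (N + 1/108) - 50*N = (1/108 + N) - 50*N = 1/108 - 49*N)
F(B, m) = 9 + B/2 - 1/(2*m) (F(B, m) = 9 - (1/m - B)/2 = 9 + (B/2 - 1/(2*m)) = 9 + B/2 - 1/(2*m))
F(259, 169) + a(-218) = (½)*(-1 + 169*(18 + 259))/169 + (1/108 - 49*(-218)) = (½)*(1/169)*(-1 + 169*277) + (1/108 + 10682) = (½)*(1/169)*(-1 + 46813) + 1153657/108 = (½)*(1/169)*46812 + 1153657/108 = 23406/169 + 1153657/108 = 197495881/18252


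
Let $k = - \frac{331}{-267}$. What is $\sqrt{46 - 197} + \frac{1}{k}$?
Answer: $\frac{267}{331} + i \sqrt{151} \approx 0.80665 + 12.288 i$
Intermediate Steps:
$k = \frac{331}{267}$ ($k = \left(-331\right) \left(- \frac{1}{267}\right) = \frac{331}{267} \approx 1.2397$)
$\sqrt{46 - 197} + \frac{1}{k} = \sqrt{46 - 197} + \frac{1}{\frac{331}{267}} = \sqrt{-151} + \frac{267}{331} = i \sqrt{151} + \frac{267}{331} = \frac{267}{331} + i \sqrt{151}$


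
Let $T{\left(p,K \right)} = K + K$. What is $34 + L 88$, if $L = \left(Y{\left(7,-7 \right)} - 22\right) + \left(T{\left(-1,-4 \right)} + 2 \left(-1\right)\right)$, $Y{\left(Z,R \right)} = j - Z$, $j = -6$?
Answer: $-3926$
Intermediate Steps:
$T{\left(p,K \right)} = 2 K$
$Y{\left(Z,R \right)} = -6 - Z$
$L = -45$ ($L = \left(\left(-6 - 7\right) - 22\right) + \left(2 \left(-4\right) + 2 \left(-1\right)\right) = \left(\left(-6 - 7\right) - 22\right) - 10 = \left(-13 - 22\right) - 10 = -35 - 10 = -45$)
$34 + L 88 = 34 - 3960 = -3926$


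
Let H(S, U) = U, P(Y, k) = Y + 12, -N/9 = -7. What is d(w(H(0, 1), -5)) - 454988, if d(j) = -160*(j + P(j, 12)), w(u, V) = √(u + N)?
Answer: -459468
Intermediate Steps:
N = 63 (N = -9*(-7) = 63)
P(Y, k) = 12 + Y
w(u, V) = √(63 + u) (w(u, V) = √(u + 63) = √(63 + u))
d(j) = -1920 - 320*j (d(j) = -160*(j + (12 + j)) = -160*(12 + 2*j) = -1920 - 320*j)
d(w(H(0, 1), -5)) - 454988 = (-1920 - 320*√(63 + 1)) - 454988 = (-1920 - 320*√64) - 454988 = (-1920 - 320*8) - 454988 = (-1920 - 2560) - 454988 = -4480 - 454988 = -459468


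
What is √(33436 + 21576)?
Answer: 2*√13753 ≈ 234.55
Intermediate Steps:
√(33436 + 21576) = √55012 = 2*√13753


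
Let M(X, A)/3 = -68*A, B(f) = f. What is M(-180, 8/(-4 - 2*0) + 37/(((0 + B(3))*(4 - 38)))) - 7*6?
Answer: 440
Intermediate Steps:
M(X, A) = -204*A (M(X, A) = 3*(-68*A) = -204*A)
M(-180, 8/(-4 - 2*0) + 37/(((0 + B(3))*(4 - 38)))) - 7*6 = -204*(8/(-4 - 2*0) + 37/(((0 + 3)*(4 - 38)))) - 7*6 = -204*(8/(-4 + 0) + 37/((3*(-34)))) - 1*42 = -204*(8/(-4) + 37/(-102)) - 42 = -204*(8*(-¼) + 37*(-1/102)) - 42 = -204*(-2 - 37/102) - 42 = -204*(-241/102) - 42 = 482 - 42 = 440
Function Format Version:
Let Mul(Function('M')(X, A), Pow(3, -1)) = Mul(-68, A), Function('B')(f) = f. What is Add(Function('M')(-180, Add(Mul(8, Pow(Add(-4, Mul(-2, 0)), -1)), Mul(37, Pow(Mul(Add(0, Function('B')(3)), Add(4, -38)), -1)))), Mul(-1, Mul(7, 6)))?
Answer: 440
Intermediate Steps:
Function('M')(X, A) = Mul(-204, A) (Function('M')(X, A) = Mul(3, Mul(-68, A)) = Mul(-204, A))
Add(Function('M')(-180, Add(Mul(8, Pow(Add(-4, Mul(-2, 0)), -1)), Mul(37, Pow(Mul(Add(0, Function('B')(3)), Add(4, -38)), -1)))), Mul(-1, Mul(7, 6))) = Add(Mul(-204, Add(Mul(8, Pow(Add(-4, Mul(-2, 0)), -1)), Mul(37, Pow(Mul(Add(0, 3), Add(4, -38)), -1)))), Mul(-1, Mul(7, 6))) = Add(Mul(-204, Add(Mul(8, Pow(Add(-4, 0), -1)), Mul(37, Pow(Mul(3, -34), -1)))), Mul(-1, 42)) = Add(Mul(-204, Add(Mul(8, Pow(-4, -1)), Mul(37, Pow(-102, -1)))), -42) = Add(Mul(-204, Add(Mul(8, Rational(-1, 4)), Mul(37, Rational(-1, 102)))), -42) = Add(Mul(-204, Add(-2, Rational(-37, 102))), -42) = Add(Mul(-204, Rational(-241, 102)), -42) = Add(482, -42) = 440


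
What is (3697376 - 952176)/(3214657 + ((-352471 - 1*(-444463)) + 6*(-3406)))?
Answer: 2745200/3286213 ≈ 0.83537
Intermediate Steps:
(3697376 - 952176)/(3214657 + ((-352471 - 1*(-444463)) + 6*(-3406))) = 2745200/(3214657 + ((-352471 + 444463) - 20436)) = 2745200/(3214657 + (91992 - 20436)) = 2745200/(3214657 + 71556) = 2745200/3286213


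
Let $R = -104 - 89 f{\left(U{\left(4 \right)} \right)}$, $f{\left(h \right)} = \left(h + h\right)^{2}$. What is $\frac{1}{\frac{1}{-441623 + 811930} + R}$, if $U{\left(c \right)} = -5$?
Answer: $- \frac{370307}{3334244227} \approx -0.00011106$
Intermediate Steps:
$f{\left(h \right)} = 4 h^{2}$ ($f{\left(h \right)} = \left(2 h\right)^{2} = 4 h^{2}$)
$R = -9004$ ($R = -104 - 89 \cdot 4 \left(-5\right)^{2} = -104 - 89 \cdot 4 \cdot 25 = -104 - 8900 = -9004$)
$\frac{1}{\frac{1}{-441623 + 811930} + R} = \frac{1}{\frac{1}{-441623 + 811930} - 9004} = \frac{1}{\frac{1}{370307} - 9004} = \frac{1}{- \frac{3334244227}{370307}} = - \frac{370307}{3334244227}$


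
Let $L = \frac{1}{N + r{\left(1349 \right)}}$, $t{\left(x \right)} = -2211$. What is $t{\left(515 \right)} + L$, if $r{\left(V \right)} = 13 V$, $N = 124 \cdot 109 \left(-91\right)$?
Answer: $- \frac{2680658410}{1212419} \approx -2211.0$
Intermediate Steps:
$N = -1229956$ ($N = 13516 \left(-91\right) = -1229956$)
$L = - \frac{1}{1212419}$ ($L = \frac{1}{-1229956 + 13 \cdot 1349} = \frac{1}{-1229956 + 17537} = \frac{1}{-1212419} = - \frac{1}{1212419} \approx -8.248 \cdot 10^{-7}$)
$t{\left(515 \right)} + L = -2211 - \frac{1}{1212419} = - \frac{2680658410}{1212419}$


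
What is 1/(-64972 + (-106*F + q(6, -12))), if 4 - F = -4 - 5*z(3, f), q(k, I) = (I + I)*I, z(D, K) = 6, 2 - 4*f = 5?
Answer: -1/68712 ≈ -1.4554e-5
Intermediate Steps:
f = -¾ (f = ½ - ¼*5 = ½ - 5/4 = -¾ ≈ -0.75000)
q(k, I) = 2*I² (q(k, I) = (2*I)*I = 2*I²)
F = 38 (F = 4 - (-4 - 5*6) = 4 - (-4 - 30) = 4 - 1*(-34) = 4 + 34 = 38)
1/(-64972 + (-106*F + q(6, -12))) = 1/(-64972 + (-106*38 + 2*(-12)²)) = 1/(-64972 + (-4028 + 2*144)) = 1/(-64972 + (-4028 + 288)) = 1/(-64972 - 3740) = 1/(-68712) = -1/68712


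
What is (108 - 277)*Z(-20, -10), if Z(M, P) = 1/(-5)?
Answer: 169/5 ≈ 33.800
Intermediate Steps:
Z(M, P) = -1/5
(108 - 277)*Z(-20, -10) = (108 - 277)*(-1/5) = -169*(-1/5) = 169/5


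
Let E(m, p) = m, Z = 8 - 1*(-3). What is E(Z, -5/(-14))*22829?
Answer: 251119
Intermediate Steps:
Z = 11 (Z = 8 + 3 = 11)
E(Z, -5/(-14))*22829 = 11*22829 = 251119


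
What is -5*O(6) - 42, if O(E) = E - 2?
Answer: -62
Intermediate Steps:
O(E) = -2 + E
-5*O(6) - 42 = -5*(-2 + 6) - 42 = -5*4 - 42 = -20 - 42 = -62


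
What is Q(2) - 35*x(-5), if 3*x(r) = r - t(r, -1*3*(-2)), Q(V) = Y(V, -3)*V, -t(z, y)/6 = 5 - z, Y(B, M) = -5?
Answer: -1955/3 ≈ -651.67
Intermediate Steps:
t(z, y) = -30 + 6*z (t(z, y) = -6*(5 - z) = -30 + 6*z)
Q(V) = -5*V
x(r) = 10 - 5*r/3 (x(r) = (r - (-30 + 6*r))/3 = (r + (30 - 6*r))/3 = (30 - 5*r)/3 = 10 - 5*r/3)
Q(2) - 35*x(-5) = -5*2 - 35*(10 - 5/3*(-5)) = -10 - 35*(10 + 25/3) = -10 - 35*55/3 = -10 - 1925/3 = -1955/3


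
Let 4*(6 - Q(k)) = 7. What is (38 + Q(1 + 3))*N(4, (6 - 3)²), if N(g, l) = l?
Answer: 1521/4 ≈ 380.25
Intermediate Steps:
Q(k) = 17/4 (Q(k) = 6 - ¼*7 = 6 - 7/4 = 17/4)
(38 + Q(1 + 3))*N(4, (6 - 3)²) = (38 + 17/4)*(6 - 3)² = (169/4)*3² = (169/4)*9 = 1521/4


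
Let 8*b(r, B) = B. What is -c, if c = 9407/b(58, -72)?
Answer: 9407/9 ≈ 1045.2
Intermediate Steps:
b(r, B) = B/8
c = -9407/9 (c = 9407/(((⅛)*(-72))) = 9407/(-9) = 9407*(-⅑) = -9407/9 ≈ -1045.2)
-c = -1*(-9407/9) = 9407/9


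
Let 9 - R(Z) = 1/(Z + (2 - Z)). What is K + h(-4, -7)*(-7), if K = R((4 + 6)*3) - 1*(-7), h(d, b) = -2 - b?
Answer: -39/2 ≈ -19.500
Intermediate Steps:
R(Z) = 17/2 (R(Z) = 9 - 1/(Z + (2 - Z)) = 9 - 1/2 = 17/2)
K = 31/2 (K = 17/2 - 1*(-7) = 17/2 + 7 = 31/2 ≈ 15.500)
K + h(-4, -7)*(-7) = 31/2 + (-2 - 1*(-7))*(-7) = 31/2 + (-2 + 7)*(-7) = 31/2 + 5*(-7) = 31/2 - 35 = -39/2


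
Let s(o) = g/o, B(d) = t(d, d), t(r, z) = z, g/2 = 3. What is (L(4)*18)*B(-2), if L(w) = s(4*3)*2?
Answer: -36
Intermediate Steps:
g = 6 (g = 2*3 = 6)
B(d) = d
s(o) = 6/o
L(w) = 1 (L(w) = (6/((4*3)))*2 = (6/12)*2 = (6*(1/12))*2 = (1/2)*2 = 1)
(L(4)*18)*B(-2) = (1*18)*(-2) = 18*(-2) = -36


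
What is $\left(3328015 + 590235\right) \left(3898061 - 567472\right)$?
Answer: $13050080349250$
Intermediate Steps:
$\left(3328015 + 590235\right) \left(3898061 - 567472\right) = 3918250 \cdot 3330589 = 13050080349250$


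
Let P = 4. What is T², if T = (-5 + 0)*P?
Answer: 400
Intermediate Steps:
T = -20 (T = (-5 + 0)*4 = -5*4 = -20)
T² = (-20)² = 400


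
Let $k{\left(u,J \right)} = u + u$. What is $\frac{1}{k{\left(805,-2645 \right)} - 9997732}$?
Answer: $- \frac{1}{9996122} \approx -1.0004 \cdot 10^{-7}$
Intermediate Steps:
$k{\left(u,J \right)} = 2 u$
$\frac{1}{k{\left(805,-2645 \right)} - 9997732} = \frac{1}{2 \cdot 805 - 9997732} = \frac{1}{1610 - 9997732} = \frac{1}{-9996122} = - \frac{1}{9996122}$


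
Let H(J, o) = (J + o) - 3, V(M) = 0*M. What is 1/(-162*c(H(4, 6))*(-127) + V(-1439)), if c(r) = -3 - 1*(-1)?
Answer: -1/41148 ≈ -2.4303e-5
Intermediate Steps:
V(M) = 0
H(J, o) = -3 + J + o
c(r) = -2 (c(r) = -3 + 1 = -2)
1/(-162*c(H(4, 6))*(-127) + V(-1439)) = 1/(-162*(-2)*(-127) + 0) = 1/(324*(-127) + 0) = 1/(-41148 + 0) = 1/(-41148) = -1/41148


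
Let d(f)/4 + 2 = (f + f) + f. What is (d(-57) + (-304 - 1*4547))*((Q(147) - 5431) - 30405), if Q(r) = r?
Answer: 197824127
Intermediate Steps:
d(f) = -8 + 12*f (d(f) = -8 + 4*((f + f) + f) = -8 + 4*(2*f + f) = -8 + 4*(3*f) = -8 + 12*f)
(d(-57) + (-304 - 1*4547))*((Q(147) - 5431) - 30405) = ((-8 + 12*(-57)) + (-304 - 1*4547))*((147 - 5431) - 30405) = ((-8 - 684) + (-304 - 4547))*(-5284 - 30405) = (-692 - 4851)*(-35689) = -5543*(-35689) = 197824127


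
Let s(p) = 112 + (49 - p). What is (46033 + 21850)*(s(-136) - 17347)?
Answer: -1157405150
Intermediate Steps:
s(p) = 161 - p
(46033 + 21850)*(s(-136) - 17347) = (46033 + 21850)*((161 - 1*(-136)) - 17347) = 67883*((161 + 136) - 17347) = 67883*(297 - 17347) = 67883*(-17050) = -1157405150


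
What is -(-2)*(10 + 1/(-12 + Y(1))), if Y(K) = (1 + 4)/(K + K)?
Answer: 376/19 ≈ 19.789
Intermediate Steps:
Y(K) = 5/(2*K) (Y(K) = 5/((2*K)) = 5*(1/(2*K)) = 5/(2*K))
-(-2)*(10 + 1/(-12 + Y(1))) = -(-2)*(10 + 1/(-12 + (5/2)/1)) = -(-2)*(10 + 1/(-12 + (5/2)*1)) = -(-2)*(10 + 1/(-12 + 5/2)) = -(-2)*(10 + 1/(-19/2)) = -(-2)*(10 - 2/19) = -(-2)*188/19 = -1*(-376/19) = 376/19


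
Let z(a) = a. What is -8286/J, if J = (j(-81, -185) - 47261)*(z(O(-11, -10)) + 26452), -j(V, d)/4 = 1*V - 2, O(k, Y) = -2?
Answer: 1381/206878675 ≈ 6.6754e-6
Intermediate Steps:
j(V, d) = 8 - 4*V (j(V, d) = -4*(1*V - 2) = -4*(V - 2) = -4*(-2 + V) = 8 - 4*V)
J = -1241272050 (J = ((8 - 4*(-81)) - 47261)*(-2 + 26452) = ((8 + 324) - 47261)*26450 = (332 - 47261)*26450 = -46929*26450 = -1241272050)
-8286/J = -8286/(-1241272050) = -8286*(-1/1241272050) = 1381/206878675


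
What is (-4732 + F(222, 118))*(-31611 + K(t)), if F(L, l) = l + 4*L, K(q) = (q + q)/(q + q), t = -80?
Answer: 117778860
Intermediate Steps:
K(q) = 1 (K(q) = (2*q)/((2*q)) = (2*q)*(1/(2*q)) = 1)
(-4732 + F(222, 118))*(-31611 + K(t)) = (-4732 + (118 + 4*222))*(-31611 + 1) = (-4732 + (118 + 888))*(-31610) = (-4732 + 1006)*(-31610) = -3726*(-31610) = 117778860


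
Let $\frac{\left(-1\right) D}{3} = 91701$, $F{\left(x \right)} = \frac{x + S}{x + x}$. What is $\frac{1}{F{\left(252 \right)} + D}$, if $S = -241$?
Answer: $- \frac{504}{138651901} \approx -3.635 \cdot 10^{-6}$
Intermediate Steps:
$F{\left(x \right)} = \frac{-241 + x}{2 x}$ ($F{\left(x \right)} = \frac{x - 241}{x + x} = \frac{-241 + x}{2 x}$)
$D = -275103$ ($D = \left(-3\right) 91701 = -275103$)
$\frac{1}{F{\left(252 \right)} + D} = \frac{1}{\frac{-241 + 252}{2 \cdot 252} - 275103} = \frac{1}{\frac{1}{2} \cdot \frac{1}{252} \cdot 11 - 275103} = \frac{1}{\frac{11}{504} - 275103} = \frac{1}{- \frac{138651901}{504}} = - \frac{504}{138651901}$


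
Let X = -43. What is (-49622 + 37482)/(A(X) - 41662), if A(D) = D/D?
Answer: 12140/41661 ≈ 0.29140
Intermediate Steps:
A(D) = 1
(-49622 + 37482)/(A(X) - 41662) = (-49622 + 37482)/(1 - 41662) = -12140/(-41661) = -12140*(-1/41661) = 12140/41661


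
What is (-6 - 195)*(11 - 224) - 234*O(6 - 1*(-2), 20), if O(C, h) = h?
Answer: 38133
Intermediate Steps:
(-6 - 195)*(11 - 224) - 234*O(6 - 1*(-2), 20) = (-6 - 195)*(11 - 224) - 234*20 = -201*(-213) - 4680 = 42813 - 4680 = 38133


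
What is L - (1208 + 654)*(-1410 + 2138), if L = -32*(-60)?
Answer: -1353616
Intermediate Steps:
L = 1920
L - (1208 + 654)*(-1410 + 2138) = 1920 - (1208 + 654)*(-1410 + 2138) = 1920 - 1862*728 = 1920 - 1*1355536 = 1920 - 1355536 = -1353616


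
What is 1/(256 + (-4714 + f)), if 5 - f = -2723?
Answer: -1/1730 ≈ -0.00057803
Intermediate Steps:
f = 2728 (f = 5 - 1*(-2723) = 5 + 2723 = 2728)
1/(256 + (-4714 + f)) = 1/(256 + (-4714 + 2728)) = 1/(256 - 1986) = 1/(-1730) = -1/1730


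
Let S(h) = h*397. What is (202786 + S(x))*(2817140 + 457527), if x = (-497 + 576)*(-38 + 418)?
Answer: 39691341448242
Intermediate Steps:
x = 30020 (x = 79*380 = 30020)
S(h) = 397*h
(202786 + S(x))*(2817140 + 457527) = (202786 + 397*30020)*(2817140 + 457527) = (202786 + 11917940)*3274667 = 12120726*3274667 = 39691341448242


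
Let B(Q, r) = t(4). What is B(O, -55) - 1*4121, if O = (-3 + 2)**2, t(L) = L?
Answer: -4117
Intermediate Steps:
O = 1 (O = (-1)**2 = 1)
B(Q, r) = 4
B(O, -55) - 1*4121 = 4 - 1*4121 = 4 - 4121 = -4117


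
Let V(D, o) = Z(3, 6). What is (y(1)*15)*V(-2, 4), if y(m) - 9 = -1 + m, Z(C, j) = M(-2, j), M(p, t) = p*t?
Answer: -1620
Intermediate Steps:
Z(C, j) = -2*j
V(D, o) = -12 (V(D, o) = -2*6 = -12)
y(m) = 8 + m (y(m) = 9 + (-1 + m) = 8 + m)
(y(1)*15)*V(-2, 4) = ((8 + 1)*15)*(-12) = (9*15)*(-12) = 135*(-12) = -1620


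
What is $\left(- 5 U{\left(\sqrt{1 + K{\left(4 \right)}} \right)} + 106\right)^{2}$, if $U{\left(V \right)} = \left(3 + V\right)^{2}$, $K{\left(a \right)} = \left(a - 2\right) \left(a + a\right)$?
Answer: $15876 + 1440 \sqrt{17} \approx 21813.0$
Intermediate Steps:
$K{\left(a \right)} = 2 a \left(-2 + a\right)$ ($K{\left(a \right)} = \left(-2 + a\right) 2 a = 2 a \left(-2 + a\right)$)
$\left(- 5 U{\left(\sqrt{1 + K{\left(4 \right)}} \right)} + 106\right)^{2} = \left(- 5 \left(3 + \sqrt{1 + 2 \cdot 4 \left(-2 + 4\right)}\right)^{2} + 106\right)^{2} = \left(- 5 \left(3 + \sqrt{1 + 2 \cdot 4 \cdot 2}\right)^{2} + 106\right)^{2} = \left(- 5 \left(3 + \sqrt{1 + 16}\right)^{2} + 106\right)^{2} = \left(- 5 \left(3 + \sqrt{17}\right)^{2} + 106\right)^{2} = \left(106 - 5 \left(3 + \sqrt{17}\right)^{2}\right)^{2}$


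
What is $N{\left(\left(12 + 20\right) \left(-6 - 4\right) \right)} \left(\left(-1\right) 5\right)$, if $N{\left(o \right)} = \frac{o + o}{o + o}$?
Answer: $-5$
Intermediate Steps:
$N{\left(o \right)} = 1$ ($N{\left(o \right)} = \frac{2 o}{2 o} = 2 o \frac{1}{2 o} = 1$)
$N{\left(\left(12 + 20\right) \left(-6 - 4\right) \right)} \left(\left(-1\right) 5\right) = 1 \left(\left(-1\right) 5\right) = 1 \left(-5\right) = -5$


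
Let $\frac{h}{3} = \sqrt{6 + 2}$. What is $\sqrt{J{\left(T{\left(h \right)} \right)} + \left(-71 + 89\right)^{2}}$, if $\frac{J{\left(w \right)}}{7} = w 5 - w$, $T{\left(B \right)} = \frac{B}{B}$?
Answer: $4 \sqrt{22} \approx 18.762$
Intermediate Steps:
$h = 6 \sqrt{2}$ ($h = 3 \sqrt{6 + 2} = 3 \sqrt{8} = 3 \cdot 2 \sqrt{2} = 6 \sqrt{2} \approx 8.4853$)
$T{\left(B \right)} = 1$
$J{\left(w \right)} = 28 w$ ($J{\left(w \right)} = 7 \left(w 5 - w\right) = 7 \left(5 w - w\right) = 7 \cdot 4 w = 28 w$)
$\sqrt{J{\left(T{\left(h \right)} \right)} + \left(-71 + 89\right)^{2}} = \sqrt{28 \cdot 1 + \left(-71 + 89\right)^{2}} = \sqrt{28 + 18^{2}} = \sqrt{28 + 324} = \sqrt{352} = 4 \sqrt{22}$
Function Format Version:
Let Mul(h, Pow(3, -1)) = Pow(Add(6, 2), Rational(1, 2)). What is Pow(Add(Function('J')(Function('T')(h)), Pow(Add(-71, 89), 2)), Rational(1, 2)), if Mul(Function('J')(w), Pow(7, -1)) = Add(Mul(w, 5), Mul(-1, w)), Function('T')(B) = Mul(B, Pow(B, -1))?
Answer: Mul(4, Pow(22, Rational(1, 2))) ≈ 18.762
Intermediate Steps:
h = Mul(6, Pow(2, Rational(1, 2))) (h = Mul(3, Pow(Add(6, 2), Rational(1, 2))) = Mul(3, Pow(8, Rational(1, 2))) = Mul(3, Mul(2, Pow(2, Rational(1, 2)))) = Mul(6, Pow(2, Rational(1, 2))) ≈ 8.4853)
Function('T')(B) = 1
Function('J')(w) = Mul(28, w) (Function('J')(w) = Mul(7, Add(Mul(w, 5), Mul(-1, w))) = Mul(7, Add(Mul(5, w), Mul(-1, w))) = Mul(7, Mul(4, w)) = Mul(28, w))
Pow(Add(Function('J')(Function('T')(h)), Pow(Add(-71, 89), 2)), Rational(1, 2)) = Pow(Add(Mul(28, 1), Pow(Add(-71, 89), 2)), Rational(1, 2)) = Pow(Add(28, Pow(18, 2)), Rational(1, 2)) = Pow(Add(28, 324), Rational(1, 2)) = Pow(352, Rational(1, 2)) = Mul(4, Pow(22, Rational(1, 2)))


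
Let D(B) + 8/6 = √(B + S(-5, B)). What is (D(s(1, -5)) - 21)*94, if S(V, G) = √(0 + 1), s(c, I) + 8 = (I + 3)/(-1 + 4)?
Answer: -6298/3 + 94*I*√69/3 ≈ -2099.3 + 260.27*I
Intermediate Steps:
s(c, I) = -7 + I/3 (s(c, I) = -8 + (I + 3)/(-1 + 4) = -8 + (3 + I)/3 = -8 + (3 + I)*(⅓) = -8 + (1 + I/3) = -7 + I/3)
S(V, G) = 1 (S(V, G) = √1 = 1)
D(B) = -4/3 + √(1 + B) (D(B) = -4/3 + √(B + 1) = -4/3 + √(1 + B))
(D(s(1, -5)) - 21)*94 = ((-4/3 + √(1 + (-7 + (⅓)*(-5)))) - 21)*94 = ((-4/3 + √(1 + (-7 - 5/3))) - 21)*94 = ((-4/3 + √(1 - 26/3)) - 21)*94 = ((-4/3 + √(-23/3)) - 21)*94 = ((-4/3 + I*√69/3) - 21)*94 = (-67/3 + I*√69/3)*94 = -6298/3 + 94*I*√69/3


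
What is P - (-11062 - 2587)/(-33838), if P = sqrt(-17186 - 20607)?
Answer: -13649/33838 + I*sqrt(37793) ≈ -0.40336 + 194.4*I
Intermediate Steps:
P = I*sqrt(37793) (P = sqrt(-37793) = I*sqrt(37793) ≈ 194.4*I)
P - (-11062 - 2587)/(-33838) = I*sqrt(37793) - (-11062 - 2587)/(-33838) = I*sqrt(37793) - (-13649)*(-1)/33838 = I*sqrt(37793) - 1*13649/33838 = I*sqrt(37793) - 13649/33838 = -13649/33838 + I*sqrt(37793)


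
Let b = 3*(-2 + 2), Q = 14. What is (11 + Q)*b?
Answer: 0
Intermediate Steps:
b = 0 (b = 3*0 = 0)
(11 + Q)*b = (11 + 14)*0 = 25*0 = 0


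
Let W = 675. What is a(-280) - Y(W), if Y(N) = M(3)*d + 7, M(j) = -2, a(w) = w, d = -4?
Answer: -295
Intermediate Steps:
Y(N) = 15 (Y(N) = -2*(-4) + 7 = 8 + 7 = 15)
a(-280) - Y(W) = -280 - 1*15 = -280 - 15 = -295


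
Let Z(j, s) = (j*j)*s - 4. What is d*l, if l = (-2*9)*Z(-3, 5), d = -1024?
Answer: 755712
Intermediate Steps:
Z(j, s) = -4 + s*j² (Z(j, s) = j²*s - 4 = s*j² - 4 = -4 + s*j²)
l = -738 (l = (-2*9)*(-4 + 5*(-3)²) = -18*(-4 + 5*9) = -18*(-4 + 45) = -18*41 = -738)
d*l = -1024*(-738) = 755712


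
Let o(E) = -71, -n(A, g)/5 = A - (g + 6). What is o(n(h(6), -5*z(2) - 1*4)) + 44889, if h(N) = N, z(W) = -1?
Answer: 44818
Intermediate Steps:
n(A, g) = 30 - 5*A + 5*g (n(A, g) = -5*(A - (g + 6)) = -5*(A - (6 + g)) = -5*(A + (-6 - g)) = -5*(-6 + A - g) = 30 - 5*A + 5*g)
o(n(h(6), -5*z(2) - 1*4)) + 44889 = -71 + 44889 = 44818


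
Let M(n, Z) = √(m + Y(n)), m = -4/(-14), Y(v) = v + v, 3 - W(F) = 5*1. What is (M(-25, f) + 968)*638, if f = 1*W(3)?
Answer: 617584 + 1276*I*√609/7 ≈ 6.1758e+5 + 4498.4*I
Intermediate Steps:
W(F) = -2 (W(F) = 3 - 5 = -2)
Y(v) = 2*v
m = 2/7 (m = -4*(-1/14) = 2/7 ≈ 0.28571)
f = -2 (f = 1*(-2) = -2)
M(n, Z) = √(2/7 + 2*n)
(M(-25, f) + 968)*638 = (√(14 + 98*(-25))/7 + 968)*638 = (√(14 - 2450)/7 + 968)*638 = (√(-2436)/7 + 968)*638 = ((2*I*√609)/7 + 968)*638 = (2*I*√609/7 + 968)*638 = (968 + 2*I*√609/7)*638 = 617584 + 1276*I*√609/7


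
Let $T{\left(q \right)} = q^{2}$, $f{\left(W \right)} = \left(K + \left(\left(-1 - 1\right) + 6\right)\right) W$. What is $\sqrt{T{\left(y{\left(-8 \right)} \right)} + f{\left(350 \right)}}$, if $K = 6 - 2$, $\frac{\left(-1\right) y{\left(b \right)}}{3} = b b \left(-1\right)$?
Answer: $4 \sqrt{2479} \approx 199.16$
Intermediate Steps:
$y{\left(b \right)} = 3 b^{2}$ ($y{\left(b \right)} = - 3 b b \left(-1\right) = - 3 b^{2} \left(-1\right) = - 3 \left(- b^{2}\right) = 3 b^{2}$)
$K = 4$
$f{\left(W \right)} = 8 W$ ($f{\left(W \right)} = \left(4 + \left(\left(-1 - 1\right) + 6\right)\right) W = \left(4 + \left(-2 + 6\right)\right) W = \left(4 + 4\right) W = 8 W$)
$\sqrt{T{\left(y{\left(-8 \right)} \right)} + f{\left(350 \right)}} = \sqrt{\left(3 \left(-8\right)^{2}\right)^{2} + 8 \cdot 350} = \sqrt{\left(3 \cdot 64\right)^{2} + 2800} = \sqrt{192^{2} + 2800} = \sqrt{36864 + 2800} = \sqrt{39664} = 4 \sqrt{2479}$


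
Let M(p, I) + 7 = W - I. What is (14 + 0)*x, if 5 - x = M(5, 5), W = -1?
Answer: 252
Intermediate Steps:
M(p, I) = -8 - I (M(p, I) = -7 + (-1 - I) = -8 - I)
x = 18 (x = 5 - (-8 - 1*5) = 5 - (-8 - 5) = 5 - 1*(-13) = 5 + 13 = 18)
(14 + 0)*x = (14 + 0)*18 = 14*18 = 252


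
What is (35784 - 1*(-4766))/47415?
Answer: 8110/9483 ≈ 0.85521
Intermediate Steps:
(35784 - 1*(-4766))/47415 = (35784 + 4766)*(1/47415) = 40550*(1/47415) = 8110/9483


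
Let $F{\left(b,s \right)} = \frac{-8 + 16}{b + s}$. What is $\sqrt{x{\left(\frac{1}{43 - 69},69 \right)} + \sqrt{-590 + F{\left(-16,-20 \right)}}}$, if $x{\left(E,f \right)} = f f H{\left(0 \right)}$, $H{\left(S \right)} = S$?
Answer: $\frac{2 \sqrt{6} \sqrt[4]{83} \sqrt{i}}{3} \approx 3.4853 + 3.4853 i$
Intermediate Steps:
$F{\left(b,s \right)} = \frac{8}{b + s}$
$x{\left(E,f \right)} = 0$ ($x{\left(E,f \right)} = f f 0 = f^{2} \cdot 0 = 0$)
$\sqrt{x{\left(\frac{1}{43 - 69},69 \right)} + \sqrt{-590 + F{\left(-16,-20 \right)}}} = \sqrt{0 + \sqrt{-590 + \frac{8}{-16 - 20}}} = \sqrt{0 + \sqrt{-590 + \frac{8}{-36}}} = \sqrt{0 + \sqrt{-590 + 8 \left(- \frac{1}{36}\right)}} = \sqrt{0 + \sqrt{-590 - \frac{2}{9}}} = \sqrt{0 + \sqrt{- \frac{5312}{9}}} = \sqrt{0 + \frac{8 i \sqrt{83}}{3}} = \sqrt{\frac{8 i \sqrt{83}}{3}} = \frac{2 \sqrt{6} \sqrt[4]{83} \sqrt{i}}{3}$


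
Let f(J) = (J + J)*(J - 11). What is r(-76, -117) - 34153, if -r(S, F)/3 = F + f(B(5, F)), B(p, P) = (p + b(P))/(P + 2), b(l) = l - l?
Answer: -17882782/529 ≈ -33805.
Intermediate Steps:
b(l) = 0
B(p, P) = p/(2 + P) (B(p, P) = (p + 0)/(P + 2) = p/(2 + P))
f(J) = 2*J*(-11 + J) (f(J) = (2*J)*(-11 + J) = 2*J*(-11 + J))
r(S, F) = -3*F - 30*(-11 + 5/(2 + F))/(2 + F) (r(S, F) = -3*(F + 2*(5/(2 + F))*(-11 + 5/(2 + F))) = -3*(F + 10*(-11 + 5/(2 + F))/(2 + F)) = -3*F - 30*(-11 + 5/(2 + F))/(2 + F))
r(-76, -117) - 34153 = 3*(170 + 110*(-117) - 1*(-117)*(2 - 117)²)/(2 - 117)² - 34153 = 3*(170 - 12870 - 1*(-117)*(-115)²)/(-115)² - 34153 = 3*(1/13225)*(170 - 12870 - 1*(-117)*13225) - 34153 = 3*(1/13225)*(170 - 12870 + 1547325) - 34153 = 3*(1/13225)*1534625 - 34153 = 184155/529 - 34153 = -17882782/529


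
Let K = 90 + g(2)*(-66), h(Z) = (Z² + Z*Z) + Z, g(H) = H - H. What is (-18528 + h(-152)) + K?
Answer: 27618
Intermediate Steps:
g(H) = 0
h(Z) = Z + 2*Z² (h(Z) = (Z² + Z²) + Z = 2*Z² + Z = Z + 2*Z²)
K = 90 (K = 90 + 0*(-66) = 90 + 0 = 90)
(-18528 + h(-152)) + K = (-18528 - 152*(1 + 2*(-152))) + 90 = (-18528 - 152*(1 - 304)) + 90 = (-18528 - 152*(-303)) + 90 = (-18528 + 46056) + 90 = 27528 + 90 = 27618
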